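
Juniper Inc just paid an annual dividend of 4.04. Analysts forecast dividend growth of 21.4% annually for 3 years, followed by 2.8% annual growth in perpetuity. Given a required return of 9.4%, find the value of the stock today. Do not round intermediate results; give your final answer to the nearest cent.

100.97

D_1 = 4.90456
D_2 = 5.95414
D_3 = 7.22832
Terminal value at year 3: TV = D_3×(1+g_2)/(r−g_2) = 7.43071/0.066 = 112.58657
P_0 = D_1/(1+r)^1 + D_2/(1+r)^2 + D_3/(1+r)^3 + TV/(1+r)^3
    = 4.48314 + 4.97490 + 5.52059 + 85.98736 = 100.96600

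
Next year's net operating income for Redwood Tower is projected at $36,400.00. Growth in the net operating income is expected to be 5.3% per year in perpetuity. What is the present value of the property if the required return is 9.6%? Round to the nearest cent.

Growing perpetuity: P = D₁ / (r − g) = $36,400.0000 / (0.096 − 0.053) = $846,511.63

$846511.63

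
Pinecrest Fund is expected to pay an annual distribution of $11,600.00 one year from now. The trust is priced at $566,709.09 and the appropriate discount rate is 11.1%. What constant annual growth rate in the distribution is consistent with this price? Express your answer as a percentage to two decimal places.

9.05%

P = D₁/(r−g) ⇒ g = r − D₁/P = 0.111 − $11,600.00/$566,709.09 = 0.090531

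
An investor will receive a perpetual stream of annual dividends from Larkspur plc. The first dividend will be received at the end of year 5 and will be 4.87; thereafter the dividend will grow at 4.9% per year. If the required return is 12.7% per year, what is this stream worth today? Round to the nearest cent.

38.70

Value at end of year 4: C₁ / (r − g) = 4.87 / (0.127 − 0.049) = 62.4359
Discount to today: PV = 62.4359 / (1 + 0.127)^4 = 62.4359 / 1.613228 = 38.70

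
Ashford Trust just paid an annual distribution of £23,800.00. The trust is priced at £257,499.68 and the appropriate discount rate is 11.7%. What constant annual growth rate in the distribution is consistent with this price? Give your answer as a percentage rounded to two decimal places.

P = D₀(1+g)/(r−g) ⇒ P(r−g) = D₀(1+g) ⇒ g(P+D₀) = P·r − D₀
g = (P·r − D₀)/(P + D₀) = (£257,499.68×0.117 − £23,800.00) / (£257,499.68 + £23,800.00) = 0.022494

2.25%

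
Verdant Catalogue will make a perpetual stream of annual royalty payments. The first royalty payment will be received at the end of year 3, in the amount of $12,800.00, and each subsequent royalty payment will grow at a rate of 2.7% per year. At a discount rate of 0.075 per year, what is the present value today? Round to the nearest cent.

Value at end of year 2: C₁ / (r − g) = $12,800.00 / (0.075 − 0.027) = $266,666.6667
Discount to today: PV = $266,666.6667 / (1 + 0.075)^2 = $266,666.6667 / 1.155625 = $230,755.36

$230755.36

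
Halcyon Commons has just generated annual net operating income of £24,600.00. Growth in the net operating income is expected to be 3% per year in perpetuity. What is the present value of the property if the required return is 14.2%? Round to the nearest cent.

D₁ = D₀ × (1 + g) = £24,600.00 × 1.03 = £25,338.0000
Growing perpetuity: P = D₁ / (r − g) = £25,338.0000 / (0.142 − 0.03) = £226,232.14

£226232.14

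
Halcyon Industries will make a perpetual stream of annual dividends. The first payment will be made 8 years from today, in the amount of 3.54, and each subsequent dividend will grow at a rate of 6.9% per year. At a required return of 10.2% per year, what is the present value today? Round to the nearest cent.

Value at end of year 7: C₁ / (r − g) = 3.54 / (0.102 − 0.069) = 107.2727
Discount to today: PV = 107.2727 / (1 + 0.102)^7 = 107.2727 / 1.973655 = 54.35

54.35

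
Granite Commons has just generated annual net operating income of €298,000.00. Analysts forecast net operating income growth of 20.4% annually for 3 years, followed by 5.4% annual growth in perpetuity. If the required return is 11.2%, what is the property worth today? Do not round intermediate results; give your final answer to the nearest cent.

€7924009.84

D_1 = 358792.00000
D_2 = 431985.56800
D_3 = 520110.62387
Terminal value at year 3: TV = D_3×(1+g_2)/(r−g_2) = 548196.59756/0.058 = 9451665.47519
P_0 = D_1/(1+r)^1 + D_2/(1+r)^2 + D_3/(1+r)^3 + TV/(1+r)^3
    = 322654.67626 + 349349.12789 + 378252.11329 + 6873753.92088 = 7924009.83832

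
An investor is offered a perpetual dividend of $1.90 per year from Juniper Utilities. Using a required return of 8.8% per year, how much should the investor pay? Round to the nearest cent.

Level perpetuity: PV = C / r = $1.90 / 0.088 = $21.59

$21.59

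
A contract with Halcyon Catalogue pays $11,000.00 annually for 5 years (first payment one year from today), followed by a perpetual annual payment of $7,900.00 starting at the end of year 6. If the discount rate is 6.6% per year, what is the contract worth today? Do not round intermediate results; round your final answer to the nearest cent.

PV of 5-year annuity: $11,000.00 × [1 − (1+0.066)^−5] / 0.066 = 45589.36710
Perpetuity value at year 5: $7,900.00 / 0.066 = 119696.96970
PV of perpetuity: 119696.96970 / (1+0.066)^5 = 86955.51514
Total PV = 45589.36710 + 86955.51514 = 132544.88224

$132544.88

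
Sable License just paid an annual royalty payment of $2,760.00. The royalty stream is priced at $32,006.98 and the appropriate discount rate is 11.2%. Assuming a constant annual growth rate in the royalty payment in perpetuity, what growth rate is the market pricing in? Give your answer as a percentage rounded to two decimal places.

P = D₀(1+g)/(r−g) ⇒ P(r−g) = D₀(1+g) ⇒ g(P+D₀) = P·r − D₀
g = (P·r − D₀)/(P + D₀) = ($32,006.98×0.112 − $2,760.00) / ($32,006.98 + $2,760.00) = 0.023723

2.37%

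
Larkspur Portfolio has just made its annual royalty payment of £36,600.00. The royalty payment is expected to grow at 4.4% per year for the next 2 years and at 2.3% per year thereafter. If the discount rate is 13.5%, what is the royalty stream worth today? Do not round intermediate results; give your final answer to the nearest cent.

£347476.58

D_1 = 38210.40000
D_2 = 39891.65760
Terminal value at year 2: TV = D_2×(1+g_2)/(r−g_2) = 40809.16572/0.112 = 364367.55111
P_0 = D_1/(1+r)^1 + D_2/(1+r)^2 + TV/(1+r)^2
    = 33665.55066 + 30966.37435 + 282844.65145 = 347476.57646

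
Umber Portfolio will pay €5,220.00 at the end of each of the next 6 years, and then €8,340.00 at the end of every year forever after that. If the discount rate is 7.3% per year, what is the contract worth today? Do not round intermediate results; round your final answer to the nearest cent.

€99511.71

PV of 6-year annuity: €5,220.00 × [1 − (1+0.073)^−6] / 0.073 = 24652.56473
Perpetuity value at year 6: €8,340.00 / 0.073 = 114246.57534
PV of perpetuity: 114246.57534 / (1+0.073)^6 = 74859.14434
Total PV = 24652.56473 + 74859.14434 = 99511.70907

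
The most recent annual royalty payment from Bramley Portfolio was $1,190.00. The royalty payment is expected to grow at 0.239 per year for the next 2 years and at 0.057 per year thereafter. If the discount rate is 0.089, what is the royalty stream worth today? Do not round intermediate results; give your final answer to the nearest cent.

D_1 = 1474.41000
D_2 = 1826.79399
Terminal value at year 2: TV = D_2×(1+g_2)/(r−g_2) = 1930.92125/0.032 = 60341.28898
P_0 = D_1/(1+r)^1 + D_2/(1+r)^2 + TV/(1+r)^2
    = 1353.91185 + 1540.40108 + 50881.37320 = 53775.68612

$53775.69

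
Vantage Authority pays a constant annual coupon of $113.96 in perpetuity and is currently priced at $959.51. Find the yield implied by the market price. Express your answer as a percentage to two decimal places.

11.88%

P = C/r ⇒ r = C/P = $113.96/$959.51 = 0.118769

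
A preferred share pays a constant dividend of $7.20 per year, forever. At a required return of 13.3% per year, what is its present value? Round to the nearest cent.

$54.14

Level perpetuity: PV = C / r = $7.20 / 0.133 = $54.14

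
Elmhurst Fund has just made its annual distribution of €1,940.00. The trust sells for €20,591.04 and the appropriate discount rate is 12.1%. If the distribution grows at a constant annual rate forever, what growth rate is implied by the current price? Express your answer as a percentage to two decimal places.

P = D₀(1+g)/(r−g) ⇒ P(r−g) = D₀(1+g) ⇒ g(P+D₀) = P·r − D₀
g = (P·r − D₀)/(P + D₀) = (€20,591.04×0.121 − €1,940.00) / (€20,591.04 + €1,940.00) = 0.024478

2.45%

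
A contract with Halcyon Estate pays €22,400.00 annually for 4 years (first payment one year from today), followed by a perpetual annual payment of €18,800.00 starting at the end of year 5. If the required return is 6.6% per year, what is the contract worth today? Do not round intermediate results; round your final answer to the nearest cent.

€297153.37

PV of 4-year annuity: €22,400.00 × [1 − (1+0.066)^−4] / 0.066 = 76563.74030
Perpetuity value at year 4: €18,800.00 / 0.066 = 284848.48485
PV of perpetuity: 284848.48485 / (1+0.066)^4 = 220589.63138
Total PV = 76563.74030 + 220589.63138 = 297153.37168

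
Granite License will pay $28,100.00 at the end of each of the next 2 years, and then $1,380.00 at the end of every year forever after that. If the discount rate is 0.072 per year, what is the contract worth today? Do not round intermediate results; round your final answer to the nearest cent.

$67343.32

PV of 2-year annuity: $28,100.00 × [1 − (1+0.072)^−2] / 0.072 = 50664.81956
Perpetuity value at year 2: $1,380.00 / 0.072 = 19166.66667
PV of perpetuity: 19166.66667 / (1+0.072)^2 = 16678.50115
Total PV = 50664.81956 + 16678.50115 = 67343.32071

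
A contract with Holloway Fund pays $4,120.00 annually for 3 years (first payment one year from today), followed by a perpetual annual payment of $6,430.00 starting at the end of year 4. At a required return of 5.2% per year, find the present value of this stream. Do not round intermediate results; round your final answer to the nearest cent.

$117386.64

PV of 3-year annuity: $4,120.00 × [1 − (1+0.052)^−3] / 0.052 = 11177.86672
Perpetuity value at year 3: $6,430.00 / 0.052 = 123653.84615
PV of perpetuity: 123653.84615 / (1+0.052)^3 = 106208.77746
Total PV = 11177.86672 + 106208.77746 = 117386.64418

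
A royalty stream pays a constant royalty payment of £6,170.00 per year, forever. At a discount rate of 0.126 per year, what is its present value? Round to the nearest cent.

£48968.25

Level perpetuity: PV = C / r = £6,170.00 / 0.126 = £48,968.25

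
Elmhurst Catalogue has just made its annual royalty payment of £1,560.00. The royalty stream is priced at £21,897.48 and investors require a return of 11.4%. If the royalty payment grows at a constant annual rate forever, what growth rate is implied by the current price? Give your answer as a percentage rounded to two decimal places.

3.99%

P = D₀(1+g)/(r−g) ⇒ P(r−g) = D₀(1+g) ⇒ g(P+D₀) = P·r − D₀
g = (P·r − D₀)/(P + D₀) = (£21,897.48×0.114 − £1,560.00) / (£21,897.48 + £1,560.00) = 0.039915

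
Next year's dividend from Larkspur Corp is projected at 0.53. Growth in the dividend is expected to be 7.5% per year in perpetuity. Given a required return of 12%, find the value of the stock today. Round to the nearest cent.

11.78

Growing perpetuity: P = D₁ / (r − g) = 0.5300 / (0.12 − 0.075) = 11.78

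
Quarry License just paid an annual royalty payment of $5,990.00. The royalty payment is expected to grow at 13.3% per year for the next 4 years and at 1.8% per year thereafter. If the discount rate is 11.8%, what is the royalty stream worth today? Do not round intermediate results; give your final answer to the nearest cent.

D_1 = 6786.67000
D_2 = 7689.29711
D_3 = 8711.97363
D_4 = 9870.66612
Terminal value at year 4: TV = D_4×(1+g_2)/(r−g_2) = 10048.33811/0.1 = 100483.38108
P_0 = D_1/(1+r)^1 + D_2/(1+r)^2 + D_3/(1+r)^3 + D_4/(1+r)^4 + TV/(1+r)^4
    = 6070.36673 + 6151.81172 + 6234.34944 + 6317.99456 + 64317.18462 = 89091.70707

$89091.71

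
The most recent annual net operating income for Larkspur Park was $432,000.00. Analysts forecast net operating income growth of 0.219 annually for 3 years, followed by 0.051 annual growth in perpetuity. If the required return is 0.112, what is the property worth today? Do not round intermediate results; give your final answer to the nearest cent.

$11366924.88

D_1 = 526608.00000
D_2 = 641935.15200
D_3 = 782518.95029
Terminal value at year 3: TV = D_3×(1+g_2)/(r−g_2) = 822427.41675/0.061 = 13482416.66808
P_0 = D_1/(1+r)^1 + D_2/(1+r)^2 + D_3/(1+r)^3 + TV/(1+r)^3
    = 473568.34532 + 519136.52244 + 569089.40724 + 9805130.60670 = 11366924.88170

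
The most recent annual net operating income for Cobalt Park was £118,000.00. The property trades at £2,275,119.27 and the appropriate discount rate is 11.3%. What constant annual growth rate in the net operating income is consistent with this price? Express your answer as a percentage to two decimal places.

5.81%

P = D₀(1+g)/(r−g) ⇒ P(r−g) = D₀(1+g) ⇒ g(P+D₀) = P·r − D₀
g = (P·r − D₀)/(P + D₀) = (£2,275,119.27×0.113 − £118,000.00) / (£2,275,119.27 + £118,000.00) = 0.058120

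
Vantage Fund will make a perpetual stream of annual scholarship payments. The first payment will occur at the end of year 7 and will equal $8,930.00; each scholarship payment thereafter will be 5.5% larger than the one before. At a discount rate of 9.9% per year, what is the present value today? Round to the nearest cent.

Value at end of year 6: C₁ / (r − g) = $8,930.00 / (0.099 − 0.055) = $202,954.5455
Discount to today: PV = $202,954.5455 / (1 + 0.099)^6 = $202,954.5455 / 1.761920 = $115,189.43

$115189.43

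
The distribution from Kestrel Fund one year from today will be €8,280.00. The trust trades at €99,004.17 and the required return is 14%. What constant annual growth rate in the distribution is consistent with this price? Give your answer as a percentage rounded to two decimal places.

P = D₁/(r−g) ⇒ g = r − D₁/P = 0.14 − €8,280.00/€99,004.17 = 0.056367

5.64%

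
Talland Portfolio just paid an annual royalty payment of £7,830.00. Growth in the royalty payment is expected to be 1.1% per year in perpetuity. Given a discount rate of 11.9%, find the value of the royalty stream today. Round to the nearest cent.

£73297.50

D₁ = D₀ × (1 + g) = £7,830.00 × 1.011 = £7,916.1300
Growing perpetuity: P = D₁ / (r − g) = £7,916.1300 / (0.119 − 0.011) = £73,297.50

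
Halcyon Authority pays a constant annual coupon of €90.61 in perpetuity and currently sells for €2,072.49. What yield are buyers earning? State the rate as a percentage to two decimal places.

4.37%

P = C/r ⇒ r = C/P = €90.61/€2,072.49 = 0.043720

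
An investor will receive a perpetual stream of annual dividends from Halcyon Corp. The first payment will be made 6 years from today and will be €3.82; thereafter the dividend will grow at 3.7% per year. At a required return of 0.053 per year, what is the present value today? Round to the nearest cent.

Value at end of year 5: C₁ / (r − g) = €3.82 / (0.053 − 0.037) = €238.7500
Discount to today: PV = €238.7500 / (1 + 0.053)^5 = €238.7500 / 1.294619 = €184.42

€184.42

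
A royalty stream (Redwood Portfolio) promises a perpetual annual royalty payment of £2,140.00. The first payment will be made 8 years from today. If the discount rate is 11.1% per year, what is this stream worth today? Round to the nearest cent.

Value at end of year 7: C / r = £2,140.00 / 0.111 = £19,279.2793
Discount to today: PV = £19,279.2793 / (1 + 0.111)^7 = £19,279.2793 / 2.089288 = £9,227.68

£9227.68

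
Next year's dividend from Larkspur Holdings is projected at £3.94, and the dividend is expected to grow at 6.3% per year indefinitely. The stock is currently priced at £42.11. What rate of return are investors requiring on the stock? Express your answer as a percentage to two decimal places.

15.66%

P = D₁/(r − g) ⇒ r = D₁/P + g = £3.9400/£42.11 + 0.063 = 0.093564 + 0.063 = 0.156564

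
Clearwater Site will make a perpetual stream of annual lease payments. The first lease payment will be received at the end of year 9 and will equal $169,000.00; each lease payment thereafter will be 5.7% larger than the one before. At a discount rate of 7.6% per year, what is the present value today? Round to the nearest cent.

Value at end of year 8: C₁ / (r − g) = $169,000.00 / (0.076 − 0.057) = $8,894,736.8421
Discount to today: PV = $8,894,736.8421 / (1 + 0.076)^8 = $8,894,736.8421 / 1.796794 = $4,950,338.91

$4950338.91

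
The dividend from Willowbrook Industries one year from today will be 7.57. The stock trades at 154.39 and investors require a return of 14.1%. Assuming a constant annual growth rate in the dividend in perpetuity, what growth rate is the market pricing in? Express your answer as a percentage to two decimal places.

9.20%

P = D₁/(r−g) ⇒ g = r − D₁/P = 0.141 − 7.57/154.39 = 0.091968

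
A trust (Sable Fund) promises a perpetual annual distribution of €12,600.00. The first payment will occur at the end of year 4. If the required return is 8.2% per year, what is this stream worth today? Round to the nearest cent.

€121303.94

Value at end of year 3: C / r = €12,600.00 / 0.082 = €153,658.5366
Discount to today: PV = €153,658.5366 / (1 + 0.082)^3 = €153,658.5366 / 1.266723 = €121,303.94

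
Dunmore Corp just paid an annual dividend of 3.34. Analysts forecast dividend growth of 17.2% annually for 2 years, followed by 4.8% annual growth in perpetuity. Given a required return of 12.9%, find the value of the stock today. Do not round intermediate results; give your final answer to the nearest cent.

D_1 = 3.91448
D_2 = 4.58777
Terminal value at year 2: TV = D_2×(1+g_2)/(r−g_2) = 4.80798/0.081 = 59.35782
P_0 = D_1/(1+r)^1 + D_2/(1+r)^2 + TV/(1+r)^2
    = 3.46721 + 3.59926 + 46.56827 = 53.63474

53.63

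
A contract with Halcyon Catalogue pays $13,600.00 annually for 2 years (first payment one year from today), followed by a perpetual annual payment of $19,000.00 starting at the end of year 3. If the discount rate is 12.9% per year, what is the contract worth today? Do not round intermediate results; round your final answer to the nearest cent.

PV of 2-year annuity: $13,600.00 × [1 − (1+0.129)^−2] / 0.129 = 22715.72937
Perpetuity value at year 2: $19,000.00 / 0.129 = 147286.82171
PV of perpetuity: 147286.82171 / (1+0.129)^2 = 115551.61156
Total PV = 22715.72937 + 115551.61156 = 138267.34093

$138267.34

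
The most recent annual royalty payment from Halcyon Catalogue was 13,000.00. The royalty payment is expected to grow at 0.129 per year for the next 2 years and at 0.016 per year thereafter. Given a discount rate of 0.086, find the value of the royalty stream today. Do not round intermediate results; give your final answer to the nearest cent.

231488.07

D_1 = 14677.00000
D_2 = 16570.33300
Terminal value at year 2: TV = D_2×(1+g_2)/(r−g_2) = 16835.45833/0.07 = 240506.54754
P_0 = D_1/(1+r)^1 + D_2/(1+r)^2 + TV/(1+r)^2
    = 13514.73297 + 14049.84670 + 203923.48926 = 231488.06893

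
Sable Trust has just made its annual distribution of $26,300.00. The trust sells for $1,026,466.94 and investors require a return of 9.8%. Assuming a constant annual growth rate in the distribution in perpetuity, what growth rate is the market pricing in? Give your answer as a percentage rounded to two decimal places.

7.06%

P = D₀(1+g)/(r−g) ⇒ P(r−g) = D₀(1+g) ⇒ g(P+D₀) = P·r − D₀
g = (P·r − D₀)/(P + D₀) = ($1,026,466.94×0.098 − $26,300.00) / ($1,026,466.94 + $26,300.00) = 0.070570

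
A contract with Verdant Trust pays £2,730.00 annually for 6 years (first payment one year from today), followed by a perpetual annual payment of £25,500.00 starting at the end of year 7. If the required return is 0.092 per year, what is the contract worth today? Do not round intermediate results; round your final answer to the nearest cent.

PV of 6-year annuity: £2,730.00 × [1 − (1+0.092)^−6] / 0.092 = 12173.87513
Perpetuity value at year 6: £25,500.00 / 0.092 = 277173.91304
PV of perpetuity: 277173.91304 / (1+0.092)^6 = 163461.89256
Total PV = 12173.87513 + 163461.89256 = 175635.76770

£175635.77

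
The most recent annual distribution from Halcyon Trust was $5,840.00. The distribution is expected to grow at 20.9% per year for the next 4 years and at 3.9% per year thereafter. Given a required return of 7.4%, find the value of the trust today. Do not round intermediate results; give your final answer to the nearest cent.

$310069.62

D_1 = 7060.56000
D_2 = 8536.21704
D_3 = 10320.28640
D_4 = 12477.22626
Terminal value at year 4: TV = D_4×(1+g_2)/(r−g_2) = 12963.83808/0.035 = 370395.37381
P_0 = D_1/(1+r)^1 + D_2/(1+r)^2 + D_3/(1+r)^3 + D_4/(1+r)^4 + TV/(1+r)^4
    = 6574.07821 + 7400.42883 + 8330.65033 + 9377.79911 + 278386.66501 = 310069.62148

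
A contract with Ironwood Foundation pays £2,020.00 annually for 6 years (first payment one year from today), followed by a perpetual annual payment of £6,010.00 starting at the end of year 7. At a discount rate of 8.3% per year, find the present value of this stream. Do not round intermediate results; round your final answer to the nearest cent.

£54131.02

PV of 6-year annuity: £2,020.00 × [1 − (1+0.083)^−6] / 0.083 = 9253.83517
Perpetuity value at year 6: £6,010.00 / 0.083 = 72409.63855
PV of perpetuity: 72409.63855 / (1+0.083)^6 = 44877.18837
Total PV = 9253.83517 + 44877.18837 = 54131.02354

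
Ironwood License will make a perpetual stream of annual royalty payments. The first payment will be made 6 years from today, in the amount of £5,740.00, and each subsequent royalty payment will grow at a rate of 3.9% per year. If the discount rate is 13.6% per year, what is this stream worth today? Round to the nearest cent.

£31278.69

Value at end of year 5: C₁ / (r − g) = £5,740.00 / (0.136 − 0.039) = £59,175.2577
Discount to today: PV = £59,175.2577 / (1 + 0.136)^5 = £59,175.2577 / 1.891872 = £31,278.69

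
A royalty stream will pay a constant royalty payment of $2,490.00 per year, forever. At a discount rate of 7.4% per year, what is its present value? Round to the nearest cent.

$33648.65

Level perpetuity: PV = C / r = $2,490.00 / 0.074 = $33,648.65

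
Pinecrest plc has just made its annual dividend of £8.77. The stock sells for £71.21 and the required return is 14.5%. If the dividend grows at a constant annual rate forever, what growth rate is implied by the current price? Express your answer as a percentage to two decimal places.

1.94%

P = D₀(1+g)/(r−g) ⇒ P(r−g) = D₀(1+g) ⇒ g(P+D₀) = P·r − D₀
g = (P·r − D₀)/(P + D₀) = (£71.21×0.145 − £8.77) / (£71.21 + £8.77) = 0.019448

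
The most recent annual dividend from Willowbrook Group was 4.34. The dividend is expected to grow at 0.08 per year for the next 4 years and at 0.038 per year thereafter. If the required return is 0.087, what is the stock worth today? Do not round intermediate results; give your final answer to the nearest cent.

106.67

D_1 = 4.68720
D_2 = 5.06218
D_3 = 5.46715
D_4 = 5.90452
Terminal value at year 4: TV = D_4×(1+g_2)/(r−g_2) = 6.12889/0.049 = 125.07947
P_0 = D_1/(1+r)^1 + D_2/(1+r)^2 + D_3/(1+r)^3 + D_4/(1+r)^4 + TV/(1+r)^4
    = 4.31205 + 4.28428 + 4.25669 + 4.22928 + 89.59171 = 106.67402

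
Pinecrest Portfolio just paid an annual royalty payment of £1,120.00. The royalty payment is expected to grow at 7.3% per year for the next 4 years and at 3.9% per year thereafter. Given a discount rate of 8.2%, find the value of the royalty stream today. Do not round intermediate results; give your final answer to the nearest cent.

£30560.70

D_1 = 1201.76000
D_2 = 1289.48848
D_3 = 1383.62114
D_4 = 1484.62548
Terminal value at year 4: TV = D_4×(1+g_2)/(r−g_2) = 1542.52588/0.043 = 35872.69479
P_0 = D_1/(1+r)^1 + D_2/(1+r)^2 + D_3/(1+r)^3 + D_4/(1+r)^4 + TV/(1+r)^4
    = 1110.68392 + 1101.44533 + 1092.28358 + 1083.19804 + 26173.08764 = 30560.69852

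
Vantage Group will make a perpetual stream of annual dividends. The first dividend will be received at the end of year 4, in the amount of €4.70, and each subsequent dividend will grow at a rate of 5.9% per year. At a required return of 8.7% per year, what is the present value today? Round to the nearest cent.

€130.69

Value at end of year 3: C₁ / (r − g) = €4.70 / (0.087 − 0.059) = €167.8571
Discount to today: PV = €167.8571 / (1 + 0.087)^3 = €167.8571 / 1.284366 = €130.69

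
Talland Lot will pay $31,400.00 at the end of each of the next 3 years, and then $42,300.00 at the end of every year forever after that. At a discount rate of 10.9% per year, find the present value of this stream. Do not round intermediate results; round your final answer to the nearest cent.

$361390.51

PV of 3-year annuity: $31,400.00 × [1 − (1+0.109)^−3] / 0.109 = 76866.29537
Perpetuity value at year 3: $42,300.00 / 0.109 = 388073.39450
PV of perpetuity: 388073.39450 / (1+0.109)^3 = 284524.21316
Total PV = 76866.29537 + 284524.21316 = 361390.50852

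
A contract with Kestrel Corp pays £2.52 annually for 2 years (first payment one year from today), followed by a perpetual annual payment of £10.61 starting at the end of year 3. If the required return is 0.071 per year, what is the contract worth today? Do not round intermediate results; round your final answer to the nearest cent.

£134.83

PV of 2-year annuity: £2.52 × [1 − (1+0.071)^−2] / 0.071 = 4.54990
Perpetuity value at year 2: £10.61 / 0.071 = 149.43662
PV of perpetuity: 149.43662 / (1+0.071)^2 = 130.28010
Total PV = 4.54990 + 130.28010 = 134.83000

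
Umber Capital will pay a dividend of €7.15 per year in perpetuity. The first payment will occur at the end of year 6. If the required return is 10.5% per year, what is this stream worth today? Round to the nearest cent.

Value at end of year 5: C / r = €7.15 / 0.105 = €68.0952
Discount to today: PV = €68.0952 / (1 + 0.105)^5 = €68.0952 / 1.647447 = €41.33

€41.33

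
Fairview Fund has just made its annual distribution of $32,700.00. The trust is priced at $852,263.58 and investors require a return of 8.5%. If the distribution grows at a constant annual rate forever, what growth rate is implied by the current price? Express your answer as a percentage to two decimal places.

4.49%

P = D₀(1+g)/(r−g) ⇒ P(r−g) = D₀(1+g) ⇒ g(P+D₀) = P·r − D₀
g = (P·r − D₀)/(P + D₀) = ($852,263.58×0.085 − $32,700.00) / ($852,263.58 + $32,700.00) = 0.044909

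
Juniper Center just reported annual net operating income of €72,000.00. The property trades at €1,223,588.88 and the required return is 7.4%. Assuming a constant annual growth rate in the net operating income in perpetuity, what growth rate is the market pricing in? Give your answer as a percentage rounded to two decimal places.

P = D₀(1+g)/(r−g) ⇒ P(r−g) = D₀(1+g) ⇒ g(P+D₀) = P·r − D₀
g = (P·r − D₀)/(P + D₀) = (€1,223,588.88×0.074 − €72,000.00) / (€1,223,588.88 + €72,000.00) = 0.014314

1.43%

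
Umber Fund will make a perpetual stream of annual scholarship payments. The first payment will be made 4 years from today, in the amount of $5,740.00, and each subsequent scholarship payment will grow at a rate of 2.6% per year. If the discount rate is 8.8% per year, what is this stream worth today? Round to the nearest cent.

$71884.21

Value at end of year 3: C₁ / (r − g) = $5,740.00 / (0.088 − 0.026) = $92,580.6452
Discount to today: PV = $92,580.6452 / (1 + 0.088)^3 = $92,580.6452 / 1.287913 = $71,884.21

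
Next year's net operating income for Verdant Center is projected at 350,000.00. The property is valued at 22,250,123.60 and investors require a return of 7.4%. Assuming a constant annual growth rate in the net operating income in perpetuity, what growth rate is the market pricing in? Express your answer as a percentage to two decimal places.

5.83%

P = D₁/(r−g) ⇒ g = r − D₁/P = 0.074 − 350,000.00/22,250,123.60 = 0.058270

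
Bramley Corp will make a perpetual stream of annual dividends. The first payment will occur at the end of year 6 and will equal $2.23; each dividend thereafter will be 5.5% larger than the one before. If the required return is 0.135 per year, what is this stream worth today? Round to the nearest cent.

Value at end of year 5: C₁ / (r − g) = $2.23 / (0.135 − 0.055) = $27.8750
Discount to today: PV = $27.8750 / (1 + 0.135)^5 = $27.8750 / 1.883559 = $14.80

$14.80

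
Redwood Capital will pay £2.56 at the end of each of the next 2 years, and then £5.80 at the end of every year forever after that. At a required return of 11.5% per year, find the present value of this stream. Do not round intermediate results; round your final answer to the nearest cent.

£44.92

PV of 2-year annuity: £2.56 × [1 − (1+0.115)^−2] / 0.115 = 4.35512
Perpetuity value at year 2: £5.80 / 0.115 = 50.43478
PV of perpetuity: 50.43478 / (1+0.115)^2 = 40.56770
Total PV = 4.35512 + 40.56770 = 44.92283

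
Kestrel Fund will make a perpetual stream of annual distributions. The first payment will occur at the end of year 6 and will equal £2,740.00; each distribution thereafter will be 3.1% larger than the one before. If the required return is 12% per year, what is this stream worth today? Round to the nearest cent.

Value at end of year 5: C₁ / (r − g) = £2,740.00 / (0.12 − 0.031) = £30,786.5169
Discount to today: PV = £30,786.5169 / (1 + 0.12)^5 = £30,786.5169 / 1.762342 = £17,469.10

£17469.10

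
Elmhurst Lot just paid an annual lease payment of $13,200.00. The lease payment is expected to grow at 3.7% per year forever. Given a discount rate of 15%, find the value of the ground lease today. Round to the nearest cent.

$121136.28

D₁ = D₀ × (1 + g) = $13,200.00 × 1.037 = $13,688.4000
Growing perpetuity: P = D₁ / (r − g) = $13,688.4000 / (0.15 − 0.037) = $121,136.28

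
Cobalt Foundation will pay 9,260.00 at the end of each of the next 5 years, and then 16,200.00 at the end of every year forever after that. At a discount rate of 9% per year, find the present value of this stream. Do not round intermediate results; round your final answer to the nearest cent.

PV of 5-year annuity: 9,260.00 × [1 − (1+0.09)^−5] / 0.09 = 36018.17070
Perpetuity value at year 5: 16,200.00 / 0.09 = 180000.00000
PV of perpetuity: 180000.00000 / (1+0.09)^5 = 116987.64953
Total PV = 36018.17070 + 116987.64953 = 153005.82023

153005.82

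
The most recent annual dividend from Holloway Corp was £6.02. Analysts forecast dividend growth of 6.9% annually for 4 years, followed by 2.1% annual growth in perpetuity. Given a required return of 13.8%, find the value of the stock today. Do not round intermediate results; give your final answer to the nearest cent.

£61.55

D_1 = 6.43538
D_2 = 6.87942
D_3 = 7.35410
D_4 = 7.86153
Terminal value at year 4: TV = D_4×(1+g_2)/(r−g_2) = 8.02663/0.117 = 68.60365
P_0 = D_1/(1+r)^1 + D_2/(1+r)^2 + D_3/(1+r)^3 + D_4/(1+r)^4 + TV/(1+r)^4
    = 5.65499 + 5.31211 + 4.99003 + 4.68747 + 40.90516 = 61.54976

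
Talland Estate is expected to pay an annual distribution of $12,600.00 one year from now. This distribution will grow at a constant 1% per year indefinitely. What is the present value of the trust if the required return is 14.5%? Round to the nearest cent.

Growing perpetuity: P = D₁ / (r − g) = $12,600.0000 / (0.145 − 0.01) = $93,333.33

$93333.33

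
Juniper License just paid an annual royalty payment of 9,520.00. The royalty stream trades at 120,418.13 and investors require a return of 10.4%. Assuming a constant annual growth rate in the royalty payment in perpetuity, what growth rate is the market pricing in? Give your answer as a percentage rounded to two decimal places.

2.31%

P = D₀(1+g)/(r−g) ⇒ P(r−g) = D₀(1+g) ⇒ g(P+D₀) = P·r − D₀
g = (P·r − D₀)/(P + D₀) = (120,418.13×0.104 − 9,520.00) / (120,418.13 + 9,520.00) = 0.023115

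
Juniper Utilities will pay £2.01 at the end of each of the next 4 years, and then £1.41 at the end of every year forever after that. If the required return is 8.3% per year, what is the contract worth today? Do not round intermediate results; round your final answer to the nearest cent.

PV of 4-year annuity: £2.01 × [1 − (1+0.083)^−4] / 0.083 = 6.61316
Perpetuity value at year 4: £1.41 / 0.083 = 16.98795
PV of perpetuity: 16.98795 / (1+0.083)^4 = 12.34887
Total PV = 6.61316 + 12.34887 = 18.96203

£18.96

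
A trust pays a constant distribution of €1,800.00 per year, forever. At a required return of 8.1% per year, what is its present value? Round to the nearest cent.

€22222.22

Level perpetuity: PV = C / r = €1,800.00 / 0.081 = €22,222.22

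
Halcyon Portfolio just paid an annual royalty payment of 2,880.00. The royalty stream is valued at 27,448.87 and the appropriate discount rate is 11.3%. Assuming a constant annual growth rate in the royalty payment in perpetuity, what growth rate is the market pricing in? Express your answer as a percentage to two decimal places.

P = D₀(1+g)/(r−g) ⇒ P(r−g) = D₀(1+g) ⇒ g(P+D₀) = P·r − D₀
g = (P·r − D₀)/(P + D₀) = (27,448.87×0.113 − 2,880.00) / (27,448.87 + 2,880.00) = 0.007311

0.73%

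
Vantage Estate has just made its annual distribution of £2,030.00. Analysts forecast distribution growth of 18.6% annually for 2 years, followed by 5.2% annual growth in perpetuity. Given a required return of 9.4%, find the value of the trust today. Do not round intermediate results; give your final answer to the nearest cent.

£64344.66

D_1 = 2407.58000
D_2 = 2855.38988
Terminal value at year 2: TV = D_2×(1+g_2)/(r−g_2) = 3003.87015/0.042 = 71520.71795
P_0 = D_1/(1+r)^1 + D_2/(1+r)^2 + TV/(1+r)^2
    = 2200.71298 + 2385.78208 + 59758.16064 = 64344.65570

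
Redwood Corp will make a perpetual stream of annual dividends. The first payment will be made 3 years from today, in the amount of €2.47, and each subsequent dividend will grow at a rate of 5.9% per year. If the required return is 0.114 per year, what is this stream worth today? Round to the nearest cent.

Value at end of year 2: C₁ / (r − g) = €2.47 / (0.114 − 0.059) = €44.9091
Discount to today: PV = €44.9091 / (1 + 0.114)^2 = €44.9091 / 1.240996 = €36.19

€36.19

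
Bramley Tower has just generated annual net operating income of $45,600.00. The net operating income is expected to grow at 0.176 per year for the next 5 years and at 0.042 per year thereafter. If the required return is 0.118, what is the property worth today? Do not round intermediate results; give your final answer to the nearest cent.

D_1 = 53625.60000
D_2 = 63063.70560
D_3 = 74162.91779
D_4 = 87215.59132
D_5 = 102565.53539
Terminal value at year 5: TV = D_5×(1+g_2)/(r−g_2) = 106873.28787/0.076 = 1406227.47202
P_0 = D_1/(1+r)^1 + D_2/(1+r)^2 + D_3/(1+r)^3 + D_4/(1+r)^4 + D_5/(1+r)^5 + TV/(1+r)^5
    = 47965.65295 + 50454.03209 + 53071.50423 + 55824.76653 + 58720.86354 + 805093.94483 = 1071130.76417

$1071130.76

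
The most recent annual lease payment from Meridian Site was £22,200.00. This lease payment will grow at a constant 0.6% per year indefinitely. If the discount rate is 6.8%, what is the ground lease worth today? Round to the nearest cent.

D₁ = D₀ × (1 + g) = £22,200.00 × 1.006 = £22,333.2000
Growing perpetuity: P = D₁ / (r − g) = £22,333.2000 / (0.068 − 0.006) = £360,212.90

£360212.90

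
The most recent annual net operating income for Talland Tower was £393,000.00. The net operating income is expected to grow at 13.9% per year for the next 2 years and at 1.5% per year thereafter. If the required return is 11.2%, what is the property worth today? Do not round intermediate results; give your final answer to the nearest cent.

D_1 = 447627.00000
D_2 = 509847.15300
Terminal value at year 2: TV = D_2×(1+g_2)/(r−g_2) = 517494.86030/0.097 = 5334998.55974
P_0 = D_1/(1+r)^1 + D_2/(1+r)^2 + TV/(1+r)^2
    = 402542.26619 + 412316.22409 + 4314442.96341 = 5129301.45368

£5129301.45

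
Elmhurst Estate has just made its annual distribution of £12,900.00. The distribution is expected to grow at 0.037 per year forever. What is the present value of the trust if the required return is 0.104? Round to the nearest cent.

D₁ = D₀ × (1 + g) = £12,900.00 × 1.037 = £13,377.3000
Growing perpetuity: P = D₁ / (r − g) = £13,377.3000 / (0.104 − 0.037) = £199,661.19

£199661.19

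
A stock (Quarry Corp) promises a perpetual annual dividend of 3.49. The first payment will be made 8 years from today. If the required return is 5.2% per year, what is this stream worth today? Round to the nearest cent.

47.07

Value at end of year 7: C / r = 3.49 / 0.052 = 67.1154
Discount to today: PV = 67.1154 / (1 + 0.052)^7 = 67.1154 / 1.425969 = 47.07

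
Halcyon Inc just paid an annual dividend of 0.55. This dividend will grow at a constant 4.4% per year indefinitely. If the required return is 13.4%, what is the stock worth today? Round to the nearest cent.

D₁ = D₀ × (1 + g) = 0.55 × 1.044 = 0.5742
Growing perpetuity: P = D₁ / (r − g) = 0.5742 / (0.134 − 0.044) = 6.38

6.38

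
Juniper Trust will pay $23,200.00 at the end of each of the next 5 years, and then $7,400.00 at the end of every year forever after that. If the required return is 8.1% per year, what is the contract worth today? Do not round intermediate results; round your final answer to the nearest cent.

$154276.92

PV of 5-year annuity: $23,200.00 × [1 − (1+0.081)^−5] / 0.081 = 92387.24554
Perpetuity value at year 5: $7,400.00 / 0.081 = 91358.02469
PV of perpetuity: 91358.02469 / (1+0.081)^5 = 61889.67913
Total PV = 92387.24554 + 61889.67913 = 154276.92467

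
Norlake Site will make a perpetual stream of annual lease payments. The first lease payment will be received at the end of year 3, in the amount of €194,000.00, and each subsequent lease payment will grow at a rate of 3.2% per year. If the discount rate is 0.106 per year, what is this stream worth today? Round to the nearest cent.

Value at end of year 2: C₁ / (r − g) = €194,000.00 / (0.106 − 0.032) = €2,621,621.6216
Discount to today: PV = €2,621,621.6216 / (1 + 0.106)^2 = €2,621,621.6216 / 1.223236 = €2,143,185.47

€2143185.47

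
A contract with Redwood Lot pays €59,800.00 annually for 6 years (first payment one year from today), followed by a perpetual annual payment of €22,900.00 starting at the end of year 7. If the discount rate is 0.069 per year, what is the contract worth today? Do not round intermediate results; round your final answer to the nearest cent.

€508313.67

PV of 6-year annuity: €59,800.00 × [1 − (1+0.069)^−6] / 0.069 = 285921.15501
Perpetuity value at year 6: €22,900.00 / 0.069 = 331884.05797
PV of perpetuity: 331884.05797 / (1+0.069)^6 = 222392.51199
Total PV = 285921.15501 + 222392.51199 = 508313.66700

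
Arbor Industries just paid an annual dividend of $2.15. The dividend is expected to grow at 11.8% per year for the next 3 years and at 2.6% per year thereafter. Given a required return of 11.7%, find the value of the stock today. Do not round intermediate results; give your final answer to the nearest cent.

D_1 = 2.40370
D_2 = 2.68734
D_3 = 3.00444
Terminal value at year 3: TV = D_3×(1+g_2)/(r−g_2) = 3.08256/0.091 = 33.87426
P_0 = D_1/(1+r)^1 + D_2/(1+r)^2 + D_3/(1+r)^3 + TV/(1+r)^3
    = 2.15192 + 2.15385 + 2.15578 + 24.30582 = 30.76738

$30.77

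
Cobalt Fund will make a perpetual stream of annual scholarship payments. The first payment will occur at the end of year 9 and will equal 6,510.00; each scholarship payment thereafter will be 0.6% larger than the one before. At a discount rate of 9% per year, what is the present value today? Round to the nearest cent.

38894.64

Value at end of year 8: C₁ / (r − g) = 6,510.00 / (0.09 − 0.006) = 77,500.0000
Discount to today: PV = 77,500.0000 / (1 + 0.09)^8 = 77,500.0000 / 1.992563 = 38,894.64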